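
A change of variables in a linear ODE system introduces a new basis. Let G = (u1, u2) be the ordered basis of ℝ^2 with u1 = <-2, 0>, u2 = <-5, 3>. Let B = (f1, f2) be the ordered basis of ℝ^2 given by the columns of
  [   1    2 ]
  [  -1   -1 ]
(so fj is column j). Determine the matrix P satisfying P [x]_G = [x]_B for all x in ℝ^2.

Let M have columns uj and N have columns fj. Then for every x, N [x]_B = x = M [x]_G, so P = N^(-1) M.
Since det N = 1, N^(-1) has integer entries; multiplying gives P = [[2, -1], [-2, -2]].

[[2, -1], [-2, -2]]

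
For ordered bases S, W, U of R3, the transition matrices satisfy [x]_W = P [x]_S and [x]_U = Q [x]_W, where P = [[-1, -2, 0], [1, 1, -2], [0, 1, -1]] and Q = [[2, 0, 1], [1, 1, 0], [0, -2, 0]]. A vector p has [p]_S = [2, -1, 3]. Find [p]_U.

Composing the changes, [p]_U = Q P [p]_S.
Q P = [[-2, -3, -1], [0, -1, -2], [-2, -2, 4]]; applying this to [2, -1, 3] gives [-4, -5, 10].

[-4, -5, 10]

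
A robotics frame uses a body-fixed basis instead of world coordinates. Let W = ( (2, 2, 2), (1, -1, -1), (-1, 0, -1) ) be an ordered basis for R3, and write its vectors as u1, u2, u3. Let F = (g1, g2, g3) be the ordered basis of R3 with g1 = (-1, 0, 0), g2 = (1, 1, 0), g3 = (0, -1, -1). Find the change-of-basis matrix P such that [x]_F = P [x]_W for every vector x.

Column j of P is [uj]_F, since P maps W-coordinates to F-coordinates.
Expressing u1 in F: u1 = -2g1 + 0·g2 - 2g3, so column 1 of P is (-2, 0, -2).
Doing the same for each uj gives P = [[-2, -1, 2], [0, 0, 1], [-2, 1, 1]].

[[-2, -1, 2], [0, 0, 1], [-2, 1, 1]]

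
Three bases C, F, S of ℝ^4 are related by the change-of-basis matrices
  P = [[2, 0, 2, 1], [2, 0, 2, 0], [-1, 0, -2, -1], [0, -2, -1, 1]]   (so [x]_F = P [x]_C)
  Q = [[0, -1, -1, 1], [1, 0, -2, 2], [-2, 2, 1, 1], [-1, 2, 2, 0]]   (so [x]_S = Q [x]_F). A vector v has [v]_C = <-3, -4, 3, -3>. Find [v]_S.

<2, 1, 8, 3>

Composing the changes, [v]_S = Q P [v]_C.
Q P = [[-1, -2, -1, 2], [4, -4, 4, 5], [-1, -2, -3, -2], [0, 0, -2, -3]]; applying this to <-3, -4, 3, -3> gives <2, 1, 8, 3>.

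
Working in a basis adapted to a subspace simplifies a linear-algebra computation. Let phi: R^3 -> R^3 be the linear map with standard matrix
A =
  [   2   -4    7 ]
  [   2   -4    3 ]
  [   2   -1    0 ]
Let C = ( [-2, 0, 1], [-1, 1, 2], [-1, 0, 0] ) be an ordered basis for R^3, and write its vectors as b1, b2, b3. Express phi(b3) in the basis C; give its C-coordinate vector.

Compute phi(b3) = A b3 = [-2, -2, -2] in standard coordinates.
Then write this in C-coordinates: solve for y in y_1 b1 + ... + y_3 b3 = [-2, -2, -2].
This gives y = [2, -2, 0], which is column 3 of [phi]_C.

[2, -2, 0]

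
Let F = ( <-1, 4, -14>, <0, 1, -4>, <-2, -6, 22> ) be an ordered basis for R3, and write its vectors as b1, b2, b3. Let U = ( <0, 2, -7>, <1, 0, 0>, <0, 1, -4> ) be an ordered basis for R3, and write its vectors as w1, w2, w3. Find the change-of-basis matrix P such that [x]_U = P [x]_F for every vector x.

[[2, 0, -2], [-1, 0, -2], [0, 1, -2]]

Column j of P is [bj]_U, since P maps F-coordinates to U-coordinates.
Expressing b1 in U: b1 = 2w1 - w2 + 0·w3, so column 1 of P is <2, -1, 0>.
Doing the same for each bj gives P = [[2, 0, -2], [-1, 0, -2], [0, 1, -2]].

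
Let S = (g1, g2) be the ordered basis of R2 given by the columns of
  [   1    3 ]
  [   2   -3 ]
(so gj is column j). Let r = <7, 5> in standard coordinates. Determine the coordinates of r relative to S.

[r]_S is the unique c with M c = r, where M has columns g1, g2.
System: c_1 + 3c_2 = 7, 2c_1 - 3c_2 = 5; solving gives c_1 = 4, c_2 = 1.
Check: 4g1 + g2 = <7, 5>.

<4, 1>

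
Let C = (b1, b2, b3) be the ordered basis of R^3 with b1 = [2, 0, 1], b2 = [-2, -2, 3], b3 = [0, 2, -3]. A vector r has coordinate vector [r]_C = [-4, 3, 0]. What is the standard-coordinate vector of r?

r = M [r]_C, where M has columns b1, ..., b3.
Carrying out the matrix-vector product, r = [-14, -6, 5].

[-14, -6, 5]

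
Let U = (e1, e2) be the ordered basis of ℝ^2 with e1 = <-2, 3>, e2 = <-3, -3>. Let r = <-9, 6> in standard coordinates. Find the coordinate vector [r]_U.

<3, 1>

We seek scalars with c_1 e1 + c_2 e2 = r; equivalently solve M c = r where the columns of M are e1, e2.
System: -2c_1 - 3c_2 = -9, 3c_1 - 3c_2 = 6; solving gives c_1 = 3, c_2 = 1.
Check: 3e1 + e2 = <-9, 6>.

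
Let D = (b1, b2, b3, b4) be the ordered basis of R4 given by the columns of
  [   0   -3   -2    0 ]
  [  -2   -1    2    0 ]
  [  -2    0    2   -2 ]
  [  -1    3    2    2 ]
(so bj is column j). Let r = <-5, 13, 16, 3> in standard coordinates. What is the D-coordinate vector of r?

<-2, -1, 4, -2>

We seek scalars with c_1 b1 + ... + c_4 b4 = r; equivalently solve M c = r where the columns of M are b1, ..., b4.
Solving this 4x4 system gives c = (-2, -1, 4, -2).
Check: -2b1 - b2 + 4b3 - 2b4 = <-5, 13, 16, 3>.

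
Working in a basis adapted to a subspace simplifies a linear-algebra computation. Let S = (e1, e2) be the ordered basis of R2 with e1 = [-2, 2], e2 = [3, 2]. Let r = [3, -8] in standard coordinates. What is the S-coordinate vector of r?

[-3, -1]

We seek scalars with c_1 e1 + c_2 e2 = r; equivalently solve M c = r where the columns of M are e1, e2.
System: -2c_1 + 3c_2 = 3, 2c_1 + 2c_2 = -8; solving gives c_1 = -3, c_2 = -1.
Check: -3e1 - e2 = [3, -8].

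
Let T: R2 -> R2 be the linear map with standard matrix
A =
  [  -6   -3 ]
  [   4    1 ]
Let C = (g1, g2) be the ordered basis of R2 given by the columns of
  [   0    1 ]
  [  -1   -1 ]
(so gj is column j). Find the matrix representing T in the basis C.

[[-2, 0], [3, -3]]

The j-th column of [T]_C is [T(gj)]_C.
T(g1) = A g1 = (3, -1) = -2g1 + 3g2, so column 1 is (-2, 3).
Repeating for g2 and assembling the columns gives [[-2, 0], [3, -3]].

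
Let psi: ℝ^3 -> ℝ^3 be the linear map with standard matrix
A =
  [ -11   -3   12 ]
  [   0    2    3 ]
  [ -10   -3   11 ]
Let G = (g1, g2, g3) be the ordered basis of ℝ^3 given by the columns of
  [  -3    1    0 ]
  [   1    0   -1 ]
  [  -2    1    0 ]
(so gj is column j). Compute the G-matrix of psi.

[[-1, 0, 0], [3, 1, 3], [3, -3, 2]]

With P the matrix whose columns are g1, ..., g3, [psi]_G = P^(-1) A P.
Column by column: psi(g1) = A g1 = [6, -4, 5]; its G-coordinates [-1, 3, 3] give column 1.
Continuing for each basis vector yields [psi]_G = [[-1, 0, 0], [3, 1, 3], [3, -3, 2]].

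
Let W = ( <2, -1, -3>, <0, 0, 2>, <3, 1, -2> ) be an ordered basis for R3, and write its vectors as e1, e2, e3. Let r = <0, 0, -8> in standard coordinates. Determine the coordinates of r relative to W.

Write r = c_1 e1 + ... + c_3 e3 and solve for the c_i.
Solving this 3x3 system gives c = (0, -4, 0).
Check: 0·e1 - 4e2 + 0·e3 = <0, 0, -8>.

<0, -4, 0>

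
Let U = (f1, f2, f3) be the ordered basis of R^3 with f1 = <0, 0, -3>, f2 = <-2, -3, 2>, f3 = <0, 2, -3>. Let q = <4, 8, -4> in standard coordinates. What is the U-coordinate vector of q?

<-1, -2, 1>

Write q = c_1 f1 + ... + c_3 f3 and solve for the c_i.
Gaussian elimination on [M | q] yields c = (-1, -2, 1).
Check: -f1 - 2f2 + f3 = <4, 8, -4>.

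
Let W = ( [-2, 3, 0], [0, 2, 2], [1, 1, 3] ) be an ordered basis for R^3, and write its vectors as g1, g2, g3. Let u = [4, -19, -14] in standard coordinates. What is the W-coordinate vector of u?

[-3, -4, -2]

We seek scalars with c_1 g1 + ... + c_3 g3 = u; equivalently solve M c = u where the columns of M are g1, ..., g3.
Gaussian elimination on [M | u] yields c = (-3, -4, -2).
Check: -3g1 - 4g2 - 2g3 = [4, -19, -14].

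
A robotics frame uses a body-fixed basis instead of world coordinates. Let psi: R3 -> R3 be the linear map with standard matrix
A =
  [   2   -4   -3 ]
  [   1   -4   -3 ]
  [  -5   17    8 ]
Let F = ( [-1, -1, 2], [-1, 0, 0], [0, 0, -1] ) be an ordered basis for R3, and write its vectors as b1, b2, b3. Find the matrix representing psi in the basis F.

[[3, 1, -3], [1, 1, 0], [2, -3, 2]]

Let P have columns b1, ..., b3. Then [psi]_F = P^(-1) A P.
Here det P = 1, so P^(-1) is integer; computing A P first and then P^(-1)(A P) gives [[3, 1, -3], [1, 1, 0], [2, -3, 2]].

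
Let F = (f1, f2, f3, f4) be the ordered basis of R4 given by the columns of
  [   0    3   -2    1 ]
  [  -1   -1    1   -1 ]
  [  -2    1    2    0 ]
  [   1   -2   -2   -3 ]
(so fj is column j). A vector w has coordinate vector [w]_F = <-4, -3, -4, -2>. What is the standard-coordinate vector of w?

<-3, 5, -3, 16>

w = M [w]_F, where M has columns f1, ..., f4.
Carrying out the matrix-vector product, w = <-3, 5, -3, 16>.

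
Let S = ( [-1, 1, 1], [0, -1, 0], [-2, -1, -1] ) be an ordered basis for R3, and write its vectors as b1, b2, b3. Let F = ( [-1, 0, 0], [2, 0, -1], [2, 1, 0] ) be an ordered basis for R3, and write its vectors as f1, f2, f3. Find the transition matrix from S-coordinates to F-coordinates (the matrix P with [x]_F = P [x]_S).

[[1, -2, 2], [-1, 0, 1], [1, -1, -1]]

Let M have columns bj and N have columns fj. Then for every x, N [x]_F = x = M [x]_S, so P = N^(-1) M.
Since det N = -1, N^(-1) has integer entries; multiplying gives P = [[1, -2, 2], [-1, 0, 1], [1, -1, -1]].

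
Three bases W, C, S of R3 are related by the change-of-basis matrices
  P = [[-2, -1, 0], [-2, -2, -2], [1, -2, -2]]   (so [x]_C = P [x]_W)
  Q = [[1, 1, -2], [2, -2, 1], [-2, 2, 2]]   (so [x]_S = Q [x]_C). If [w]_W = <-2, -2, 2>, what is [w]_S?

Apply P to get C-coordinates <6, 4, -2>, then Q to get S-coordinates.
The result is [w]_S = <14, 2, -8>.

<14, 2, -8>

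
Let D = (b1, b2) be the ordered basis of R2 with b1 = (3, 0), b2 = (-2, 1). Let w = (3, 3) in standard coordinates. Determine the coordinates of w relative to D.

(3, 3)

We seek scalars with c_1 b1 + c_2 b2 = w; equivalently solve M c = w where the columns of M are b1, b2.
System: 3c_1 - 2c_2 = 3, 0c_1 + c_2 = 3; solving gives c_1 = 3, c_2 = 3.
Check: 3b1 + 3b2 = (3, 3).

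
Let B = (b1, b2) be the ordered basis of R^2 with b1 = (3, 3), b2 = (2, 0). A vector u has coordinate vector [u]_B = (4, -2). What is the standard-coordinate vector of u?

(8, 12)

The coordinates say u = 4b1 - 2b2; adding the scaled basis vectors gives (8, 12).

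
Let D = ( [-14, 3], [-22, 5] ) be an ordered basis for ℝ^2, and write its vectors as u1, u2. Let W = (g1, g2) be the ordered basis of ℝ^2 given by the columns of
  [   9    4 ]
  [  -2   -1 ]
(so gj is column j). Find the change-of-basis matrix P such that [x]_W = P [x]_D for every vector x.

Let M have columns uj and N have columns gj. Then for every x, N [x]_W = x = M [x]_D, so P = N^(-1) M.
Since det N = -1, N^(-1) has integer entries; multiplying gives P = [[-2, -2], [1, -1]].

[[-2, -2], [1, -1]]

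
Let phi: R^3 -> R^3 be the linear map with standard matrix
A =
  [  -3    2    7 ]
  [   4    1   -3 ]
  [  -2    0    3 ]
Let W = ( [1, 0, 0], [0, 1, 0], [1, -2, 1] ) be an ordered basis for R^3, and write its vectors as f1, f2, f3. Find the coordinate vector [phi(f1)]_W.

Column 1 of [phi]_W is the W-coordinate vector of phi(f1).
In standard coordinates phi(f1) = A f1 = [-3, 4, -2].
Converting to W: [-3, 4, -2] = -f1 + 0·f2 - 2f3, so the coordinate vector is [-1, 0, -2].

[-1, 0, -2]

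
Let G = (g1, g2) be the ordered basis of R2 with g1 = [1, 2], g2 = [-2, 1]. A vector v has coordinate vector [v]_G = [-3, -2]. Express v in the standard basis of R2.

[1, -8]

The coordinates say v = -3g1 - 2g2; adding the scaled basis vectors gives [1, -8].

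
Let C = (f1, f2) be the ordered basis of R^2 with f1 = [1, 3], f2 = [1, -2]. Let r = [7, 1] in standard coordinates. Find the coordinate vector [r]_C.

[r]_C is the unique c with M c = r, where M has columns f1, f2.
System: c_1 + c_2 = 7, 3c_1 - 2c_2 = 1; solving gives c_1 = 3, c_2 = 4.
Check: 3f1 + 4f2 = [7, 1].

[3, 4]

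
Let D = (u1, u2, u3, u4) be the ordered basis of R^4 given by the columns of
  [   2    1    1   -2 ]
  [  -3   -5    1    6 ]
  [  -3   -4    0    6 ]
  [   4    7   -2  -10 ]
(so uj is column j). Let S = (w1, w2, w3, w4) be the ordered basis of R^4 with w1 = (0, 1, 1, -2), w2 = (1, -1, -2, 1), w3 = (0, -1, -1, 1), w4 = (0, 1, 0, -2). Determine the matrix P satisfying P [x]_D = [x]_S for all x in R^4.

Take x = uj: its D-coordinates are the j-th standard unit vector, so P e_j — column j of P — equals [uj]_S.
u1 = w1 + 2w2 + 0·w3 - 2w4, giving column 1 = (1, 2, 0, -2); repeating for each j gives P = [[1, 0, 1, 2], [2, 1, 1, -2], [0, 2, -1, 0], [-2, -2, 0, 2]].

[[1, 0, 1, 2], [2, 1, 1, -2], [0, 2, -1, 0], [-2, -2, 0, 2]]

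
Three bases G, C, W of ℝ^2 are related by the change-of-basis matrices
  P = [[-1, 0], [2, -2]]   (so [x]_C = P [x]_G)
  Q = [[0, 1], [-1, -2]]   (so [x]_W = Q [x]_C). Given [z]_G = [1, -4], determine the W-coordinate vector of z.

[10, -19]

Apply P to get C-coordinates [-1, 10], then Q to get W-coordinates.
The result is [z]_W = [10, -19].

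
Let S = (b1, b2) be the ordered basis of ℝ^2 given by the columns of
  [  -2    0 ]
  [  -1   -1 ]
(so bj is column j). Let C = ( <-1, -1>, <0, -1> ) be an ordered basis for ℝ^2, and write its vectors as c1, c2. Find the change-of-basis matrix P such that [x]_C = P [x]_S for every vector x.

[[2, 0], [-1, 1]]

Take x = bj: its S-coordinates are the j-th standard unit vector, so P e_j — column j of P — equals [bj]_C.
b1 = 2c1 - c2, giving column 1 = <2, -1>; repeating for each j gives P = [[2, 0], [-1, 1]].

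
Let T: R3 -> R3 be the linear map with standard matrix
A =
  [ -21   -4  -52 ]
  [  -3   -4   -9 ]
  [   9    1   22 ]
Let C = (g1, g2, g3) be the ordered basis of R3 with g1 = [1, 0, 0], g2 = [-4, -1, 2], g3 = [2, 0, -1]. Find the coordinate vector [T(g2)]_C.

Compute T(g2) = A g2 = [-16, -2, 7] in standard coordinates.
Then write this in C-coordinates: solve for y in y_1 g1 + ... + y_3 g3 = [-16, -2, 7].
This gives y = [-2, 2, -3], which is column 2 of [T]_C.

[-2, 2, -3]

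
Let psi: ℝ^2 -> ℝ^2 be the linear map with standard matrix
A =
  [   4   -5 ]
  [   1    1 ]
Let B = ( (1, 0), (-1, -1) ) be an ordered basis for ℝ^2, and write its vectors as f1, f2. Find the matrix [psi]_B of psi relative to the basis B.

[[3, 3], [-1, 2]]

The j-th column of [psi]_B is [psi(fj)]_B.
psi(f1) = A f1 = (4, 1) = 3f1 - f2, so column 1 is (3, -1).
Repeating for f2 and assembling the columns gives [[3, 3], [-1, 2]].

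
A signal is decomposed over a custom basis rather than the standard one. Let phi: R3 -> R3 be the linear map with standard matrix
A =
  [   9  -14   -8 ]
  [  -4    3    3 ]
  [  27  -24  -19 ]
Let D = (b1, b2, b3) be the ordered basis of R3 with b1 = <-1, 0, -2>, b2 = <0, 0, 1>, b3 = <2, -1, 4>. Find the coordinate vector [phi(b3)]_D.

Compute phi(b3) = A b3 = <0, 1, 2> in standard coordinates.
Then write this in D-coordinates: solve for y in y_1 b1 + ... + y_3 b3 = <0, 1, 2>.
This gives y = <-2, 2, -1>, which is column 3 of [phi]_D.

<-2, 2, -1>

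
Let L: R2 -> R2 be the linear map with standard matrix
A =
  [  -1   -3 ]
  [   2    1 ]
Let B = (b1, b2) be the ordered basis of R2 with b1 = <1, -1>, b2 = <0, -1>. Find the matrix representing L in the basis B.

[[2, 3], [-3, -2]]

Let P have columns b1, b2. Then [L]_B = P^(-1) A P.
Here det P = -1, so P^(-1) is integer; computing A P first and then P^(-1)(A P) gives [[2, 3], [-3, -2]].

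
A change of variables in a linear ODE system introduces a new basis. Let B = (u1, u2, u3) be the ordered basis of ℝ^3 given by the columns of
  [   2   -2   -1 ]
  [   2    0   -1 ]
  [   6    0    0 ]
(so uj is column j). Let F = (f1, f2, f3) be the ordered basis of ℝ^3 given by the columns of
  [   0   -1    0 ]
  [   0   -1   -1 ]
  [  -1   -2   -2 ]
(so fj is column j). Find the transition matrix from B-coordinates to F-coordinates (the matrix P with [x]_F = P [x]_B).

Take x = uj: its B-coordinates are the j-th standard unit vector, so P e_j — column j of P — equals [uj]_F.
u1 = -2f1 - 2f2 + 0·f3, giving column 1 = (-2, -2, 0); repeating for each j gives P = [[-2, 0, -2], [-2, 2, 1], [0, -2, 0]].

[[-2, 0, -2], [-2, 2, 1], [0, -2, 0]]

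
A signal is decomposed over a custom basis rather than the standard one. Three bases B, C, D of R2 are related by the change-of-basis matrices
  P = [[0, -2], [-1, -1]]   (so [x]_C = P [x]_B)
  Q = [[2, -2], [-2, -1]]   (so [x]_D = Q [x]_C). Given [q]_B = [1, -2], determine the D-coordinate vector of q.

[6, -9]

First [q]_C = P [q]_B = [4, 1].
Then [q]_D = Q [q]_C = [6, -9].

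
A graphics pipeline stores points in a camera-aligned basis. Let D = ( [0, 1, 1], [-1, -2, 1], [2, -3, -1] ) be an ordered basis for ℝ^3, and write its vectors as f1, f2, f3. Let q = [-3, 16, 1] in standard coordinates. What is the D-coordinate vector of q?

[1, -3, -3]

We seek scalars with c_1 f1 + ... + c_3 f3 = q; equivalently solve M c = q where the columns of M are f1, ..., f3.
Gaussian elimination on [M | q] yields c = (1, -3, -3).
Check: f1 - 3f2 - 3f3 = [-3, 16, 1].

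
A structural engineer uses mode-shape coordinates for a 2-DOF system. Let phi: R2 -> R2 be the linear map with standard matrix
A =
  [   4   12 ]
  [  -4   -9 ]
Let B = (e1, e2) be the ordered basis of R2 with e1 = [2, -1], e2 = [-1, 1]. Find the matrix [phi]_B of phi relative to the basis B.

[[-3, 3], [-2, -2]]

Let P have columns e1, e2. Then [phi]_B = P^(-1) A P.
Here det P = 1, so P^(-1) is integer; computing A P first and then P^(-1)(A P) gives [[-3, 3], [-2, -2]].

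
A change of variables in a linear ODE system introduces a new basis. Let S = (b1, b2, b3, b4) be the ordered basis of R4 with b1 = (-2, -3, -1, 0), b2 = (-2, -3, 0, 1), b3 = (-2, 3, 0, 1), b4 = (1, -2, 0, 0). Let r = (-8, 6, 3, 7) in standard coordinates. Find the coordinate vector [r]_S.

We seek scalars with c_1 b1 + ... + c_4 b4 = r; equivalently solve M c = r where the columns of M are b1, ..., b4.
Row-reducing the augmented matrix [M | r] gives c = (-3, 4, 3, 0).
Check: -3b1 + 4b2 + 3b3 + 0·b4 = (-8, 6, 3, 7).

(-3, 4, 3, 0)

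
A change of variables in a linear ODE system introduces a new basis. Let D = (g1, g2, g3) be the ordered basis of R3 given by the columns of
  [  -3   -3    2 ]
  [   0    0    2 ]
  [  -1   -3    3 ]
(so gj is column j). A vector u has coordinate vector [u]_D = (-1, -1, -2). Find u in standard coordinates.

(2, -4, -2)

The coordinates say u = -g1 - g2 - 2g3; adding the scaled basis vectors gives (2, -4, -2).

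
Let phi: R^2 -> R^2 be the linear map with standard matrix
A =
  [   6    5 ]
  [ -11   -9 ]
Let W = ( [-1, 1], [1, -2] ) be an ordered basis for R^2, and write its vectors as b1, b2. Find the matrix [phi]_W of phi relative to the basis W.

With P the matrix whose columns are b1, b2, [phi]_W = P^(-1) A P.
Column by column: phi(b1) = A b1 = [-1, 2]; its W-coordinates [0, -1] give column 1.
Continuing for each basis vector yields [phi]_W = [[0, 1], [-1, -3]].

[[0, 1], [-1, -3]]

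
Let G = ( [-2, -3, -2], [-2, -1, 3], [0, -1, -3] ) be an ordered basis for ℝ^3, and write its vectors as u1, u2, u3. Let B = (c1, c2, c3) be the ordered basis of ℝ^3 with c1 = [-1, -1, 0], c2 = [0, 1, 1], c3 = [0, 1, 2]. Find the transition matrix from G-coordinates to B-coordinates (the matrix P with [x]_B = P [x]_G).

Column j of P is [uj]_B, since P maps G-coordinates to B-coordinates.
Expressing u1 in B: u1 = 2c1 + 0·c2 - c3, so column 1 of P is [2, 0, -1].
Doing the same for each uj gives P = [[2, 2, 0], [0, -1, 1], [-1, 2, -2]].

[[2, 2, 0], [0, -1, 1], [-1, 2, -2]]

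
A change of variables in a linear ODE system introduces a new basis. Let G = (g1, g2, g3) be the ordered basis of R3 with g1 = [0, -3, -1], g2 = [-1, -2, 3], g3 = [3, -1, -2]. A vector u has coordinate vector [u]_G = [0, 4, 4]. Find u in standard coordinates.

By definition u = 0·g1 + 4g2 + 4g3.
Summing componentwise gives [8, -12, 4].

[8, -12, 4]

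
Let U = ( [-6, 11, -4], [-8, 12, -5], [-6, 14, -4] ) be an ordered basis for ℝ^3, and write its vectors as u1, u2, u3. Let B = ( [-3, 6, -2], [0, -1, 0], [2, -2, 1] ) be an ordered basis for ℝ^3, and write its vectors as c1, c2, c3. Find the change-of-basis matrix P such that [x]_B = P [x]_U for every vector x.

Column j of P is [uj]_B, since P maps U-coordinates to B-coordinates.
Expressing u1 in B: u1 = 2c1 + c2 + 0·c3, so column 1 of P is [2, 1, 0].
Doing the same for each uj gives P = [[2, 2, 2], [1, 2, -2], [0, -1, 0]].

[[2, 2, 2], [1, 2, -2], [0, -1, 0]]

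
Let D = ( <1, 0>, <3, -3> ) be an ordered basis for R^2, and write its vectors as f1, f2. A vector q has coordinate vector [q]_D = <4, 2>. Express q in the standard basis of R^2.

q = M [q]_D, where M has columns f1, f2.
Carrying out the matrix-vector product, q = <10, -6>.

<10, -6>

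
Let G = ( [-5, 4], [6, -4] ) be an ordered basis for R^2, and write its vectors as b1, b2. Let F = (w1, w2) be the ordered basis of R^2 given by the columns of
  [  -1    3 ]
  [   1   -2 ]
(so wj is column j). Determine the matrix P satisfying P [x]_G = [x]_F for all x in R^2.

Take x = bj: its G-coordinates are the j-th standard unit vector, so P e_j — column j of P — equals [bj]_F.
b1 = 2w1 - w2, giving column 1 = [2, -1]; repeating for each j gives P = [[2, 0], [-1, 2]].

[[2, 0], [-1, 2]]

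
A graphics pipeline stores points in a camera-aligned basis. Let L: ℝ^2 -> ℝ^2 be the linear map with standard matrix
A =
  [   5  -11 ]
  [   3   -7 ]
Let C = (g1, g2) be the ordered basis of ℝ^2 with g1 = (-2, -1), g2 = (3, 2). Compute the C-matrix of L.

[[1, -1], [1, -3]]

Let P have columns g1, g2. Then [L]_C = P^(-1) A P.
Here det P = -1, so P^(-1) is integer; computing A P first and then P^(-1)(A P) gives [[1, -1], [1, -3]].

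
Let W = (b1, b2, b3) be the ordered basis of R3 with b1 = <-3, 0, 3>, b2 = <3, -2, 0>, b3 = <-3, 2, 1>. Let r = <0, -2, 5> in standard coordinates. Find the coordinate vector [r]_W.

<1, 3, 2>

Write r = c_1 b1 + ... + c_3 b3 and solve for the c_i.
Gaussian elimination on [M | r] yields c = (1, 3, 2).
Check: b1 + 3b2 + 2b3 = <0, -2, 5>.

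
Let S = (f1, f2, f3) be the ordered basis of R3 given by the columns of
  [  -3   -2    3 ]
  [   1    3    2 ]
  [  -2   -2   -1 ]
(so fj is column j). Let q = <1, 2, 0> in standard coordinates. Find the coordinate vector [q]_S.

[q]_S is the unique c with M c = q, where M has columns f1, ..., f3.
Gaussian elimination on [M | q] yields c = (-1, 1, 0).
Check: -f1 + f2 + 0·f3 = <1, 2, 0>.

<-1, 1, 0>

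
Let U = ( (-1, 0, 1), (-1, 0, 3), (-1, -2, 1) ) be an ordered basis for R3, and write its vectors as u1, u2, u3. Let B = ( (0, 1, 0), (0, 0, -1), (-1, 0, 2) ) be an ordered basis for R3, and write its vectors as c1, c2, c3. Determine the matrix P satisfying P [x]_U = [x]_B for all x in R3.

[[0, 0, -2], [1, -1, 1], [1, 1, 1]]

Let M have columns uj and N have columns cj. Then for every x, N [x]_B = x = M [x]_U, so P = N^(-1) M.
Since det N = 1, N^(-1) has integer entries; multiplying gives P = [[0, 0, -2], [1, -1, 1], [1, 1, 1]].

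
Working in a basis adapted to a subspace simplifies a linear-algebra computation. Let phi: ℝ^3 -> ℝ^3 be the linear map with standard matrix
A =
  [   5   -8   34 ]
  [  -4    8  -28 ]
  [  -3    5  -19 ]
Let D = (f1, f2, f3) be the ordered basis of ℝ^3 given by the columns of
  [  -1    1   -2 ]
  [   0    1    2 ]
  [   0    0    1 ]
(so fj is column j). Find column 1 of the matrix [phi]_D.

[-3, -2, 3]

Column 1 of [phi]_D is the D-coordinate vector of phi(f1).
In standard coordinates phi(f1) = A f1 = [-5, 4, 3].
Converting to D: [-5, 4, 3] = -3f1 - 2f2 + 3f3, so the coordinate vector is [-3, -2, 3].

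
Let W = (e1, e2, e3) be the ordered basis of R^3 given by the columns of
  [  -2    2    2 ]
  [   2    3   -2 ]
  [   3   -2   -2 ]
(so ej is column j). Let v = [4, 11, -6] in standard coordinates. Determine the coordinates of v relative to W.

Write v = c_1 e1 + ... + c_3 e3 and solve for the c_i.
Row-reducing the augmented matrix [M | v] gives c = (-2, 3, -3).
Check: -2e1 + 3e2 - 3e3 = [4, 11, -6].

[-2, 3, -3]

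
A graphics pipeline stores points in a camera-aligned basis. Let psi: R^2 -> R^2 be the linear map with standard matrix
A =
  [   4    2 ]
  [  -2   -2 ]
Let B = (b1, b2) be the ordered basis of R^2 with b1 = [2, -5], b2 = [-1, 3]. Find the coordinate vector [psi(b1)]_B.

Column 1 of [psi]_B is the B-coordinate vector of psi(b1).
In standard coordinates psi(b1) = A b1 = [-2, 6].
Converting to B: [-2, 6] = 0·b1 + 2b2, so the coordinate vector is [0, 2].

[0, 2]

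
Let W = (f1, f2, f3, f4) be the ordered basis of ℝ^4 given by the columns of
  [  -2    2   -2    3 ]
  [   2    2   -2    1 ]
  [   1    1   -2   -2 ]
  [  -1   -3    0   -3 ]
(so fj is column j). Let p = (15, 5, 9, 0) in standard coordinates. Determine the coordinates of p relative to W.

(-3, 2, -4, -1)

Write p = c_1 f1 + ... + c_4 f4 and solve for the c_i.
Gaussian elimination on [M | p] yields c = (-3, 2, -4, -1).
Check: -3f1 + 2f2 - 4f3 - f4 = (15, 5, 9, 0).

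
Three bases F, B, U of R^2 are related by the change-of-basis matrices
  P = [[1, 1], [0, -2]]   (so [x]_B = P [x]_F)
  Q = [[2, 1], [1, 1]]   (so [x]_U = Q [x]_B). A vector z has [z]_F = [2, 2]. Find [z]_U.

[4, 0]

Apply P to get B-coordinates [4, -4], then Q to get U-coordinates.
The result is [z]_U = [4, 0].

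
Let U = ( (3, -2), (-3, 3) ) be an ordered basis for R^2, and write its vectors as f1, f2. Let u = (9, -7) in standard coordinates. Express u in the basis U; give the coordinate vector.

(2, -1)

[u]_U is the unique c with M c = u, where M has columns f1, f2.
System: 3c_1 - 3c_2 = 9, -2c_1 + 3c_2 = -7; solving gives c_1 = 2, c_2 = -1.
Check: 2f1 - f2 = (9, -7).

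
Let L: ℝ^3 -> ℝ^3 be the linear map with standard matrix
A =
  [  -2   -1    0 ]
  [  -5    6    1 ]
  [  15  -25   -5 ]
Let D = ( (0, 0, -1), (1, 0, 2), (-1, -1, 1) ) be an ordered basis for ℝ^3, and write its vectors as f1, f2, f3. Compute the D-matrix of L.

[[-2, 0, 1], [1, 1, 3], [1, 3, 0]]

The j-th column of [L]_D is [L(fj)]_D.
L(f1) = A f1 = (0, -1, 5) = -2f1 + f2 + f3, so column 1 is (-2, 1, 1).
Repeating for f2, f3 and assembling the columns gives [[-2, 0, 1], [1, 1, 3], [1, 3, 0]].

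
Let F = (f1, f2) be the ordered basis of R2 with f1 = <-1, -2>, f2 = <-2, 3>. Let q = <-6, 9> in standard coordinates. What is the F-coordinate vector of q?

<0, 3>

We seek scalars with c_1 f1 + c_2 f2 = q; equivalently solve M c = q where the columns of M are f1, f2.
System: -c_1 - 2c_2 = -6, -2c_1 + 3c_2 = 9; solving gives c_1 = 0, c_2 = 3.
Check: 0·f1 + 3f2 = <-6, 9>.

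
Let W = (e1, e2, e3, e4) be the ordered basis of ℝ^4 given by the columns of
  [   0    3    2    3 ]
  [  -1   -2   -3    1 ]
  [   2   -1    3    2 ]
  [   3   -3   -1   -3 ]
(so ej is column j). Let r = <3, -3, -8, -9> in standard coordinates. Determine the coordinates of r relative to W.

[r]_W is the unique c with M c = r, where M has columns e1, ..., e4.
Solving this 4x4 system gives c = (-2, 2, 0, -1).
Check: -2e1 + 2e2 + 0·e3 - e4 = <3, -3, -8, -9>.

<-2, 2, 0, -1>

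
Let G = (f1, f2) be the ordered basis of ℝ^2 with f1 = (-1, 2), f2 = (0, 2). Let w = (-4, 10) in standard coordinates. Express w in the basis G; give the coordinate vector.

(4, 1)

[w]_G is the unique c with M c = w, where M has columns f1, f2.
System: -c_1 + 0c_2 = -4, 2c_1 + 2c_2 = 10; solving gives c_1 = 4, c_2 = 1.
Check: 4f1 + f2 = (-4, 10).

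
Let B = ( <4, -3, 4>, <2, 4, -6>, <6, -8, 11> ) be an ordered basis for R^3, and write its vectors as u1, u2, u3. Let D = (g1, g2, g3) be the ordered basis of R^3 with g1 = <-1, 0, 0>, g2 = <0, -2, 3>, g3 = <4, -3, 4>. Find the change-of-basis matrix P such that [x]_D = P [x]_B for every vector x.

[[0, -2, 2], [0, -2, 1], [1, 0, 2]]

Let M have columns uj and N have columns gj. Then for every x, N [x]_D = x = M [x]_B, so P = N^(-1) M.
Since det N = -1, N^(-1) has integer entries; multiplying gives P = [[0, -2, 2], [0, -2, 1], [1, 0, 2]].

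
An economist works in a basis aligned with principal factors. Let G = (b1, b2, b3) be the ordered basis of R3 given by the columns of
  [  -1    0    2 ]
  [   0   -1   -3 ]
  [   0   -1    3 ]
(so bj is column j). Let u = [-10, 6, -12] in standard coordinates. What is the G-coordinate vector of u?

Write u = c_1 b1 + ... + c_3 b3 and solve for the c_i.
Gaussian elimination on [M | u] yields c = (4, 3, -3).
Check: 4b1 + 3b2 - 3b3 = [-10, 6, -12].

[4, 3, -3]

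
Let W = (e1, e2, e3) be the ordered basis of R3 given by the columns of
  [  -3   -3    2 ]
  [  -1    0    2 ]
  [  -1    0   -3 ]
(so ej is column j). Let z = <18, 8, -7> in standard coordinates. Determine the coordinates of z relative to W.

<-2, -2, 3>

[z]_W is the unique c with M c = z, where M has columns e1, ..., e3.
Gaussian elimination on [M | z] yields c = (-2, -2, 3).
Check: -2e1 - 2e2 + 3e3 = <18, 8, -7>.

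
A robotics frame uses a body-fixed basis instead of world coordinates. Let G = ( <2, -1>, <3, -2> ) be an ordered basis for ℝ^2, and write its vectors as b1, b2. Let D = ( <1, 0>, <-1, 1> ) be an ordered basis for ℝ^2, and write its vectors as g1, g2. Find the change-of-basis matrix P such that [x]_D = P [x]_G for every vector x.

Take x = bj: its G-coordinates are the j-th standard unit vector, so P e_j — column j of P — equals [bj]_D.
b1 = g1 - g2, giving column 1 = <1, -1>; repeating for each j gives P = [[1, 1], [-1, -2]].

[[1, 1], [-1, -2]]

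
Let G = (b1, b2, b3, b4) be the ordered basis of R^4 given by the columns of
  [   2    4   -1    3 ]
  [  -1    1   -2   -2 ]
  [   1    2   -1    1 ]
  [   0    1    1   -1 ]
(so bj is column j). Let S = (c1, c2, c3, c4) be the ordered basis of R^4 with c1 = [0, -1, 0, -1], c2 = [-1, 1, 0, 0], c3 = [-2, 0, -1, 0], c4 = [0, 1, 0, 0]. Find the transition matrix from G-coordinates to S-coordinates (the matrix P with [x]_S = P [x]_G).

Let M have columns bj and N have columns cj. Then for every x, N [x]_S = x = M [x]_G, so P = N^(-1) M.
Since det N = -1, N^(-1) has integer entries; multiplying gives P = [[0, -1, -1, 1], [0, 0, -1, -1], [-1, -2, 1, -1], [-1, 0, -2, 0]].

[[0, -1, -1, 1], [0, 0, -1, -1], [-1, -2, 1, -1], [-1, 0, -2, 0]]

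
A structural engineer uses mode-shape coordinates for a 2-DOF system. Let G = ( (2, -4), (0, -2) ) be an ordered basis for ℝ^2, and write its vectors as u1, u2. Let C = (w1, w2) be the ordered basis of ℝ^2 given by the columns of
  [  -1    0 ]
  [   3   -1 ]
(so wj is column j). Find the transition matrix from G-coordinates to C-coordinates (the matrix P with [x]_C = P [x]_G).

Let M have columns uj and N have columns wj. Then for every x, N [x]_C = x = M [x]_G, so P = N^(-1) M.
Since det N = 1, N^(-1) has integer entries; multiplying gives P = [[-2, 0], [-2, 2]].

[[-2, 0], [-2, 2]]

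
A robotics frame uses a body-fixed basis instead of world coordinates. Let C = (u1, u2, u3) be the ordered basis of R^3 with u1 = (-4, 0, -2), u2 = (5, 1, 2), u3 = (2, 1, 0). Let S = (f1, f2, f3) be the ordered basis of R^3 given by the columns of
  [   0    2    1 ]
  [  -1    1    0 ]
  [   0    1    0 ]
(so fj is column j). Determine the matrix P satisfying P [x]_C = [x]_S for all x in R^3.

[[-2, 1, -1], [-2, 2, 0], [0, 1, 2]]

Column j of P is [uj]_S, since P maps C-coordinates to S-coordinates.
Expressing u1 in S: u1 = -2f1 - 2f2 + 0·f3, so column 1 of P is (-2, -2, 0).
Doing the same for each uj gives P = [[-2, 1, -1], [-2, 2, 0], [0, 1, 2]].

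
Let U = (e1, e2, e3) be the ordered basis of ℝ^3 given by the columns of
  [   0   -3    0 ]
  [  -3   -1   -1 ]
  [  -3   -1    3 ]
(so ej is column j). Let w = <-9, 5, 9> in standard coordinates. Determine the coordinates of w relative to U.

<-3, 3, 1>

We seek scalars with c_1 e1 + ... + c_3 e3 = w; equivalently solve M c = w where the columns of M are e1, ..., e3.
Row-reducing the augmented matrix [M | w] gives c = (-3, 3, 1).
Check: -3e1 + 3e2 + e3 = <-9, 5, 9>.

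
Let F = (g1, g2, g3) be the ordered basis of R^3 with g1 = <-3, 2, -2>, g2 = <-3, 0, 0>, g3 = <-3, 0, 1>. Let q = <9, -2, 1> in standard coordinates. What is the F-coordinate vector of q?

We seek scalars with c_1 g1 + ... + c_3 g3 = q; equivalently solve M c = q where the columns of M are g1, ..., g3.
Solving this 3x3 system gives c = (-1, -1, -1).
Check: -g1 - g2 - g3 = <9, -2, 1>.

<-1, -1, -1>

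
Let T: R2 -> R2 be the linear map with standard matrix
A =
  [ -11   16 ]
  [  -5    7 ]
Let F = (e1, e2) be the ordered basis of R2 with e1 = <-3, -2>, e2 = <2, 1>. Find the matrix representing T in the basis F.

The j-th column of [T]_F is [T(ej)]_F.
T(e1) = A e1 = <1, 1> = -e1 - e2, so column 1 is <-1, -1>.
Repeating for e2 and assembling the columns gives [[-1, 0], [-1, -3]].

[[-1, 0], [-1, -3]]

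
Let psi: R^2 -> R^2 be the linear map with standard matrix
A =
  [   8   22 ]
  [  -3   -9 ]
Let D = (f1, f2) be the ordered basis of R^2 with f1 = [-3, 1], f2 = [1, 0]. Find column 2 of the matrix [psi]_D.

[-3, -1]

Compute psi(f2) = A f2 = [8, -3] in standard coordinates.
Then write this in D-coordinates: solve for y in y_1 f1 + y_2 f2 = [8, -3].
This gives y = [-3, -1], which is column 2 of [psi]_D.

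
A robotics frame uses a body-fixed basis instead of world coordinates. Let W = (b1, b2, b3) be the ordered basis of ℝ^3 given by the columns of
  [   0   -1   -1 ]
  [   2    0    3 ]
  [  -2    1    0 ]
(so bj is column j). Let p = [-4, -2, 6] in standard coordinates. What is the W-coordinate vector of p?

[-1, 4, 0]

We seek scalars with c_1 b1 + ... + c_3 b3 = p; equivalently solve M c = p where the columns of M are b1, ..., b3.
Solving this 3x3 system gives c = (-1, 4, 0).
Check: -b1 + 4b2 + 0·b3 = [-4, -2, 6].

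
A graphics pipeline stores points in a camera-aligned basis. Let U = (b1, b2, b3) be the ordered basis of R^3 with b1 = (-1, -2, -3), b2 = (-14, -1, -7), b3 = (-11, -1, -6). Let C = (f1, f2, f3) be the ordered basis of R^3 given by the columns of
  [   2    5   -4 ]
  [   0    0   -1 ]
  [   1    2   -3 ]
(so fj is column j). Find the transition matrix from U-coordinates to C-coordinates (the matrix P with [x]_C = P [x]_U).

[[1, 0, -1], [1, -2, -1], [2, 1, 1]]

Column j of P is [bj]_C, since P maps U-coordinates to C-coordinates.
Expressing b1 in C: b1 = f1 + f2 + 2f3, so column 1 of P is (1, 1, 2).
Doing the same for each bj gives P = [[1, 0, -1], [1, -2, -1], [2, 1, 1]].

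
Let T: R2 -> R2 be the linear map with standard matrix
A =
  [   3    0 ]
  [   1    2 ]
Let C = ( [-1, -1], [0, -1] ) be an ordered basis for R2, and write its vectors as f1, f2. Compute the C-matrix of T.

[[3, 0], [0, 2]]

The j-th column of [T]_C is [T(fj)]_C.
T(f1) = A f1 = [-3, -3] = 3f1 + 0·f2, so column 1 is [3, 0].
Repeating for f2 and assembling the columns gives [[3, 0], [0, 2]].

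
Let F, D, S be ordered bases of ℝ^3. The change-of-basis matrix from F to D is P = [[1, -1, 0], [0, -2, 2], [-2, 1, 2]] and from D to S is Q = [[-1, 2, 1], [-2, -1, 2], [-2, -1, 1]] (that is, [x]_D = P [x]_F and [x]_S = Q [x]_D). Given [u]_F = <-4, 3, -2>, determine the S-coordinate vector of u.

First [u]_D = P [u]_F = <-7, -10, 7>.
Then [u]_S = Q [u]_D = <-6, 38, 31>.

<-6, 38, 31>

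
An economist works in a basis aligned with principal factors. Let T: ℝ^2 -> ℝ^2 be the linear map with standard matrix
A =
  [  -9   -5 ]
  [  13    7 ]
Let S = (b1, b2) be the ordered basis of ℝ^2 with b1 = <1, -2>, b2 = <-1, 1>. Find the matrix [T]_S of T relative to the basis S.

The j-th column of [T]_S is [T(bj)]_S.
T(b1) = A b1 = <1, -1> = 0·b1 - b2, so column 1 is <0, -1>.
Repeating for b2 and assembling the columns gives [[0, 2], [-1, -2]].

[[0, 2], [-1, -2]]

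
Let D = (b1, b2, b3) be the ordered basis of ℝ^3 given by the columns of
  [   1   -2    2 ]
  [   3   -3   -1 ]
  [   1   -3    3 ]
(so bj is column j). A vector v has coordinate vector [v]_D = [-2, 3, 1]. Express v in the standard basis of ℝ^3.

[-6, -16, -8]

By definition v = -2b1 + 3b2 + b3.
Summing componentwise gives [-6, -16, -8].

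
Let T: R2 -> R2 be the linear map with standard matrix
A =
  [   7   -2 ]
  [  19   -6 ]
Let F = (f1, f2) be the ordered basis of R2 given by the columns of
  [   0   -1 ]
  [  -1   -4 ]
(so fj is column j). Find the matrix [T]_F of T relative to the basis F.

[[2, -1], [-2, -1]]

With P the matrix whose columns are f1, f2, [T]_F = P^(-1) A P.
Column by column: T(f1) = A f1 = <2, 6>; its F-coordinates <2, -2> give column 1.
Continuing for each basis vector yields [T]_F = [[2, -1], [-2, -1]].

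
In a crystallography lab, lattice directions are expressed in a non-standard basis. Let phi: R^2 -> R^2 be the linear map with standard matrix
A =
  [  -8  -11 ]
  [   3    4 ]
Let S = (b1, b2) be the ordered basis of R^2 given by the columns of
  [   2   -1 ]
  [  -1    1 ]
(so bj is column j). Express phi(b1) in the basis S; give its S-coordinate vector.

(-3, -1)

Compute phi(b1) = A b1 = (-5, 2) in standard coordinates.
Then write this in S-coordinates: solve for y in y_1 b1 + y_2 b2 = (-5, 2).
This gives y = (-3, -1), which is column 1 of [phi]_S.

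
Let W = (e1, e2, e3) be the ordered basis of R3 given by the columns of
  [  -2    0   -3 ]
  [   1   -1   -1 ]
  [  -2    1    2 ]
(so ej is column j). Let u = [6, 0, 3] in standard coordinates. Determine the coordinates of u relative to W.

[-3, -3, 0]

[u]_W is the unique c with M c = u, where M has columns e1, ..., e3.
Row-reducing the augmented matrix [M | u] gives c = (-3, -3, 0).
Check: -3e1 - 3e2 + 0·e3 = [6, 0, 3].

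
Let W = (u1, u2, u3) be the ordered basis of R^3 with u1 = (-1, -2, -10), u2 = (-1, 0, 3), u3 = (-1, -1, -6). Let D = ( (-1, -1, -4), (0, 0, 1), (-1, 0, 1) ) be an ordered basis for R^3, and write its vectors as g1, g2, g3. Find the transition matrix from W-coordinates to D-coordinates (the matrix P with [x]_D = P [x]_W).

[[2, 0, 1], [-1, 2, -2], [-1, 1, 0]]

Take x = uj: its W-coordinates are the j-th standard unit vector, so P e_j — column j of P — equals [uj]_D.
u1 = 2g1 - g2 - g3, giving column 1 = (2, -1, -1); repeating for each j gives P = [[2, 0, 1], [-1, 2, -2], [-1, 1, 0]].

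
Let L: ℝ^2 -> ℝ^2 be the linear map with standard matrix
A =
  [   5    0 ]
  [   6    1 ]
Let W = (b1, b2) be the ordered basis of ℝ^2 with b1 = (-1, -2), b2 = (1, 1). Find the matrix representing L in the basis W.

The j-th column of [L]_W is [L(bj)]_W.
L(b1) = A b1 = (-5, -8) = 3b1 - 2b2, so column 1 is (3, -2).
Repeating for b2 and assembling the columns gives [[3, -2], [-2, 3]].

[[3, -2], [-2, 3]]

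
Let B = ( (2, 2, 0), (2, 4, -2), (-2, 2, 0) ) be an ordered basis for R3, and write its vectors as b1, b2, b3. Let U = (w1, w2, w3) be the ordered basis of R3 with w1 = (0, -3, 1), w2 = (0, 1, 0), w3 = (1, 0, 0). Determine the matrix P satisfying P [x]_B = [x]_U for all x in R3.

[[0, -2, 0], [2, -2, 2], [2, 2, -2]]

Take x = bj: its B-coordinates are the j-th standard unit vector, so P e_j — column j of P — equals [bj]_U.
b1 = 0·w1 + 2w2 + 2w3, giving column 1 = (0, 2, 2); repeating for each j gives P = [[0, -2, 0], [2, -2, 2], [2, 2, -2]].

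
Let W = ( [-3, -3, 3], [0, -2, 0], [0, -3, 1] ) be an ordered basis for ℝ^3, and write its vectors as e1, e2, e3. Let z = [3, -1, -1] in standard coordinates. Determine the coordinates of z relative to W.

[-1, -1, 2]

Write z = c_1 e1 + ... + c_3 e3 and solve for the c_i.
Gaussian elimination on [M | z] yields c = (-1, -1, 2).
Check: -e1 - e2 + 2e3 = [3, -1, -1].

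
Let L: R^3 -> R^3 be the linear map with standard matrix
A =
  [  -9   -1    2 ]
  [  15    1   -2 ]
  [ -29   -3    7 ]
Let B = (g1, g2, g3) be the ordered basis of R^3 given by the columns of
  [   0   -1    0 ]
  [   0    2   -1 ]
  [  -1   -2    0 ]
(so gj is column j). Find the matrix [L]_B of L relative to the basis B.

[[3, -3, -1], [2, -3, -1], [2, 3, -1]]

The j-th column of [L]_B is [L(gj)]_B.
L(g1) = A g1 = [-2, 2, -7] = 3g1 + 2g2 + 2g3, so column 1 is [3, 2, 2].
Repeating for g2, g3 and assembling the columns gives [[3, -3, -1], [2, -3, -1], [2, 3, -1]].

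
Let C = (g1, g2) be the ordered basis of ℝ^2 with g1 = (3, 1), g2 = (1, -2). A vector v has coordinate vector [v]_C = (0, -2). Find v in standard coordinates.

By definition v = 0·g1 - 2g2.
Summing componentwise gives (-2, 4).

(-2, 4)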